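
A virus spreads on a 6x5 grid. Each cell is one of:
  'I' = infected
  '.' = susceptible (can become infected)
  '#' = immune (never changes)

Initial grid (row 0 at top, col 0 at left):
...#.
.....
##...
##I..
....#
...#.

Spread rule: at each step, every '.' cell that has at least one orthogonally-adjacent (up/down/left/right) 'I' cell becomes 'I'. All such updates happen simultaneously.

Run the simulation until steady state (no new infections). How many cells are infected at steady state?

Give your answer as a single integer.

Answer: 22

Derivation:
Step 0 (initial): 1 infected
Step 1: +3 new -> 4 infected
Step 2: +6 new -> 10 infected
Step 3: +6 new -> 16 infected
Step 4: +4 new -> 20 infected
Step 5: +2 new -> 22 infected
Step 6: +0 new -> 22 infected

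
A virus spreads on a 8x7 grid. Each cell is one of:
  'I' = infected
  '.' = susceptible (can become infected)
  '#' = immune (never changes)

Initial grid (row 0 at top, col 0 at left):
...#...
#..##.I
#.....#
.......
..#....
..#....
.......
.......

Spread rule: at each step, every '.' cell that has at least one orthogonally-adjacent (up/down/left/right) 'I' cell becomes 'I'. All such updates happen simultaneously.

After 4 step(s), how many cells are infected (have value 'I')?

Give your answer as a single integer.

Answer: 12

Derivation:
Step 0 (initial): 1 infected
Step 1: +2 new -> 3 infected
Step 2: +2 new -> 5 infected
Step 3: +3 new -> 8 infected
Step 4: +4 new -> 12 infected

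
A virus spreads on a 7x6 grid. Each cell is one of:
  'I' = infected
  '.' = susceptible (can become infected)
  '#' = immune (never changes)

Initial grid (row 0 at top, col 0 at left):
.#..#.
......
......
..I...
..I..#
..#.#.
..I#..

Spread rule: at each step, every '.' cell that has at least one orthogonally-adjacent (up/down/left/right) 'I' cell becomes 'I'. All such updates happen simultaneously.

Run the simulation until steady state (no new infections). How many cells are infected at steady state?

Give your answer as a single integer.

Answer: 33

Derivation:
Step 0 (initial): 3 infected
Step 1: +6 new -> 9 infected
Step 2: +10 new -> 19 infected
Step 3: +7 new -> 26 infected
Step 4: +4 new -> 30 infected
Step 5: +2 new -> 32 infected
Step 6: +1 new -> 33 infected
Step 7: +0 new -> 33 infected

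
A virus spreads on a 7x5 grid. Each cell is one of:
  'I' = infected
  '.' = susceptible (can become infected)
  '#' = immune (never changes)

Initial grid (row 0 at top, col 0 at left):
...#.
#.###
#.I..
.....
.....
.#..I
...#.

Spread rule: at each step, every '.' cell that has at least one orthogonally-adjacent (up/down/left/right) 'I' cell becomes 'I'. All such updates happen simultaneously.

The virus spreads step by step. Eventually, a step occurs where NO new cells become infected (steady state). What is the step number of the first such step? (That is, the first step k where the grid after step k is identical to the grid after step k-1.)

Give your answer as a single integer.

Step 0 (initial): 2 infected
Step 1: +6 new -> 8 infected
Step 2: +8 new -> 16 infected
Step 3: +4 new -> 20 infected
Step 4: +4 new -> 24 infected
Step 5: +2 new -> 26 infected
Step 6: +0 new -> 26 infected

Answer: 6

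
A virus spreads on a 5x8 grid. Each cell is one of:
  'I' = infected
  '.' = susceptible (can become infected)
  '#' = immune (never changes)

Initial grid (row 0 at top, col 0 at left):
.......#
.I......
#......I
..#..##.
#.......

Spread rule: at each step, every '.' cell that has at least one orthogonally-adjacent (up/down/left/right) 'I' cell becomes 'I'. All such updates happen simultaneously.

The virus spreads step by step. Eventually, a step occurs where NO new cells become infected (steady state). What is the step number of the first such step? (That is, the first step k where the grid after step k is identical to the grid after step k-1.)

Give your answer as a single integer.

Answer: 6

Derivation:
Step 0 (initial): 2 infected
Step 1: +7 new -> 9 infected
Step 2: +8 new -> 17 infected
Step 3: +9 new -> 26 infected
Step 4: +6 new -> 32 infected
Step 5: +2 new -> 34 infected
Step 6: +0 new -> 34 infected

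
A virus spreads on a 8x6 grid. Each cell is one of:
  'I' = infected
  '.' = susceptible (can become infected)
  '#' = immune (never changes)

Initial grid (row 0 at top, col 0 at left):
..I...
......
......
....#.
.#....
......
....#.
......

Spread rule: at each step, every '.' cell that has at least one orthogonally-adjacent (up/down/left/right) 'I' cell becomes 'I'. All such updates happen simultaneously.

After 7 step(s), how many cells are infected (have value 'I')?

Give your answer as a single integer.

Answer: 37

Derivation:
Step 0 (initial): 1 infected
Step 1: +3 new -> 4 infected
Step 2: +5 new -> 9 infected
Step 3: +6 new -> 15 infected
Step 4: +6 new -> 21 infected
Step 5: +4 new -> 25 infected
Step 6: +6 new -> 31 infected
Step 7: +6 new -> 37 infected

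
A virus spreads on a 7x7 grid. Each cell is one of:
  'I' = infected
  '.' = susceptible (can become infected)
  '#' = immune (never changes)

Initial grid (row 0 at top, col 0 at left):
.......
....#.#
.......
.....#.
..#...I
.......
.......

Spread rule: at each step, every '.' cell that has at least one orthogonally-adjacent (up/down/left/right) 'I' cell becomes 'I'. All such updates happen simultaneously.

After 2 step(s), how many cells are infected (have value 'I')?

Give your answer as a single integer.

Answer: 8

Derivation:
Step 0 (initial): 1 infected
Step 1: +3 new -> 4 infected
Step 2: +4 new -> 8 infected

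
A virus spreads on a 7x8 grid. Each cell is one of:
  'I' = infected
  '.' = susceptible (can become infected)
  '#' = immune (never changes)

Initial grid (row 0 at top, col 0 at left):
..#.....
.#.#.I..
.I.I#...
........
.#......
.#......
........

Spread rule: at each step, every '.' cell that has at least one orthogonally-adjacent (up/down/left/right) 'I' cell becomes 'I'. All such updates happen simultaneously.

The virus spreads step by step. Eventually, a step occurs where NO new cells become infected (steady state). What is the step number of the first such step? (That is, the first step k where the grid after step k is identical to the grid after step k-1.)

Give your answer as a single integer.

Step 0 (initial): 3 infected
Step 1: +8 new -> 11 infected
Step 2: +11 new -> 22 infected
Step 3: +10 new -> 32 infected
Step 4: +8 new -> 40 infected
Step 5: +6 new -> 46 infected
Step 6: +3 new -> 49 infected
Step 7: +1 new -> 50 infected
Step 8: +0 new -> 50 infected

Answer: 8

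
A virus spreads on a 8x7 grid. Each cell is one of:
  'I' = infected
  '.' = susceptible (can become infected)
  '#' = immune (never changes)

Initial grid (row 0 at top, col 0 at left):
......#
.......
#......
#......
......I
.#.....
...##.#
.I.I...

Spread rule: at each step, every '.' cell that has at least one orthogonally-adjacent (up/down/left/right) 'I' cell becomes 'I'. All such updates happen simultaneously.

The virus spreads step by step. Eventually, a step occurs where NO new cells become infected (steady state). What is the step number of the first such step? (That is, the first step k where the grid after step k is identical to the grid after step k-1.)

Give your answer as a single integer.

Answer: 11

Derivation:
Step 0 (initial): 3 infected
Step 1: +7 new -> 10 infected
Step 2: +7 new -> 17 infected
Step 3: +9 new -> 26 infected
Step 4: +6 new -> 32 infected
Step 5: +5 new -> 37 infected
Step 6: +4 new -> 41 infected
Step 7: +3 new -> 44 infected
Step 8: +2 new -> 46 infected
Step 9: +2 new -> 48 infected
Step 10: +1 new -> 49 infected
Step 11: +0 new -> 49 infected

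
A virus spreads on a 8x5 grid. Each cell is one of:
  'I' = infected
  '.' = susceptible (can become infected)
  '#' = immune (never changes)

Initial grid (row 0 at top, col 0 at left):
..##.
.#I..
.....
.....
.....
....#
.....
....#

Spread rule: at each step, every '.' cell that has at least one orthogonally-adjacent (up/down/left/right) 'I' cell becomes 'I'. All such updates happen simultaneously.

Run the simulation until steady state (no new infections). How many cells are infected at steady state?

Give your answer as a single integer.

Step 0 (initial): 1 infected
Step 1: +2 new -> 3 infected
Step 2: +4 new -> 7 infected
Step 3: +6 new -> 13 infected
Step 4: +6 new -> 19 infected
Step 5: +6 new -> 25 infected
Step 6: +5 new -> 30 infected
Step 7: +4 new -> 34 infected
Step 8: +1 new -> 35 infected
Step 9: +0 new -> 35 infected

Answer: 35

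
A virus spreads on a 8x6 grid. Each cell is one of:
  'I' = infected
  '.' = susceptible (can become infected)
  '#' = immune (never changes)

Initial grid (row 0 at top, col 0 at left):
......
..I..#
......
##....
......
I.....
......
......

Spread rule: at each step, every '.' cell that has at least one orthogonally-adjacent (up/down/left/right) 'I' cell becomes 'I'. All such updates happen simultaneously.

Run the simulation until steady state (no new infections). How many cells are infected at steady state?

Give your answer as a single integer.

Answer: 45

Derivation:
Step 0 (initial): 2 infected
Step 1: +7 new -> 9 infected
Step 2: +11 new -> 20 infected
Step 3: +9 new -> 29 infected
Step 4: +7 new -> 36 infected
Step 5: +5 new -> 41 infected
Step 6: +3 new -> 44 infected
Step 7: +1 new -> 45 infected
Step 8: +0 new -> 45 infected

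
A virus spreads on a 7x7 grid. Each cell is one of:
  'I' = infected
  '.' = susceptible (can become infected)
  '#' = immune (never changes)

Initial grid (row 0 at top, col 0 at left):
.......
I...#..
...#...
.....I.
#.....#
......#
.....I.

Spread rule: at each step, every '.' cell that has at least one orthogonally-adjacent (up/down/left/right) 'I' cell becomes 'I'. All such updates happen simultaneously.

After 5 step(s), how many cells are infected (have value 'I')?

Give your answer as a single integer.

Step 0 (initial): 3 infected
Step 1: +10 new -> 13 infected
Step 2: +11 new -> 24 infected
Step 3: +10 new -> 34 infected
Step 4: +7 new -> 41 infected
Step 5: +2 new -> 43 infected

Answer: 43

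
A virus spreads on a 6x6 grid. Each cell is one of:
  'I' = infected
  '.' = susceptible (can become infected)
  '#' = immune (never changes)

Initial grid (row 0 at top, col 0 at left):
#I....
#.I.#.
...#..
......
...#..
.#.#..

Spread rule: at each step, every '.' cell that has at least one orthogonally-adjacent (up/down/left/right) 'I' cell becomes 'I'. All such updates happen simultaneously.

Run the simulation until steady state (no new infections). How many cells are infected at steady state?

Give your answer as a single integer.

Answer: 29

Derivation:
Step 0 (initial): 2 infected
Step 1: +4 new -> 6 infected
Step 2: +3 new -> 9 infected
Step 3: +5 new -> 14 infected
Step 4: +5 new -> 19 infected
Step 5: +5 new -> 24 infected
Step 6: +4 new -> 28 infected
Step 7: +1 new -> 29 infected
Step 8: +0 new -> 29 infected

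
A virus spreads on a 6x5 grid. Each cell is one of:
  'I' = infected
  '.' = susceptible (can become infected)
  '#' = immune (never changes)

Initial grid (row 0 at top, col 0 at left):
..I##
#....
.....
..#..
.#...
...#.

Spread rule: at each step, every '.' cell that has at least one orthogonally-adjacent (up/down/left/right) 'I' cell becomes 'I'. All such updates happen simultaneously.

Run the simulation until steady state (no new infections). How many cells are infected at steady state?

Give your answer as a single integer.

Answer: 24

Derivation:
Step 0 (initial): 1 infected
Step 1: +2 new -> 3 infected
Step 2: +4 new -> 7 infected
Step 3: +3 new -> 10 infected
Step 4: +4 new -> 14 infected
Step 5: +3 new -> 17 infected
Step 6: +3 new -> 20 infected
Step 7: +3 new -> 23 infected
Step 8: +1 new -> 24 infected
Step 9: +0 new -> 24 infected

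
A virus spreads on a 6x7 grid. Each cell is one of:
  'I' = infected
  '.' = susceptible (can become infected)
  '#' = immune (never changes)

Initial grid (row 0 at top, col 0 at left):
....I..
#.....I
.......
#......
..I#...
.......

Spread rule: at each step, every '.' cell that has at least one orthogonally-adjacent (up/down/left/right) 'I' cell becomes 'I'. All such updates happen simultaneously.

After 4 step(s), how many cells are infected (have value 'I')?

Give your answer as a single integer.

Step 0 (initial): 3 infected
Step 1: +9 new -> 12 infected
Step 2: +11 new -> 23 infected
Step 3: +9 new -> 32 infected
Step 4: +7 new -> 39 infected

Answer: 39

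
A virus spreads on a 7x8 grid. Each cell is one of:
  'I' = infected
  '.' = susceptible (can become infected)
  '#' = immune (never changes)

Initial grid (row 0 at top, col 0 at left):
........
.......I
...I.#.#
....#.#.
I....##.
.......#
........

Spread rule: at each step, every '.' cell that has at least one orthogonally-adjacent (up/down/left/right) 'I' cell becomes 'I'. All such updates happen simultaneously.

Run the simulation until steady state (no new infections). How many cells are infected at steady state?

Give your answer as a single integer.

Answer: 46

Derivation:
Step 0 (initial): 3 infected
Step 1: +9 new -> 12 infected
Step 2: +14 new -> 26 infected
Step 3: +9 new -> 35 infected
Step 4: +5 new -> 40 infected
Step 5: +2 new -> 42 infected
Step 6: +2 new -> 44 infected
Step 7: +1 new -> 45 infected
Step 8: +1 new -> 46 infected
Step 9: +0 new -> 46 infected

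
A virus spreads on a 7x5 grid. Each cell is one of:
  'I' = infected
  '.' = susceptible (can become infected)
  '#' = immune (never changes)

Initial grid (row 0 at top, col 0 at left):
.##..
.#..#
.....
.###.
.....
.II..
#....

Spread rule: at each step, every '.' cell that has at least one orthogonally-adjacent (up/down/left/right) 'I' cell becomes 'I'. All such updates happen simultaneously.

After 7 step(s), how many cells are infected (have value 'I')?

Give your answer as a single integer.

Step 0 (initial): 2 infected
Step 1: +6 new -> 8 infected
Step 2: +4 new -> 12 infected
Step 3: +3 new -> 15 infected
Step 4: +2 new -> 17 infected
Step 5: +3 new -> 20 infected
Step 6: +3 new -> 23 infected
Step 7: +2 new -> 25 infected

Answer: 25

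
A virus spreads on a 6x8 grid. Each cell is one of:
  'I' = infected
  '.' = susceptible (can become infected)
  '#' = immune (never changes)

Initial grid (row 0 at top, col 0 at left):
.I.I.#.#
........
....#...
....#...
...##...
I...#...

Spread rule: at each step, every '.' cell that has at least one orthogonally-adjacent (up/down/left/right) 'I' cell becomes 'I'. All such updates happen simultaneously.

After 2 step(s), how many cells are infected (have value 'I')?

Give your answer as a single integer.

Answer: 18

Derivation:
Step 0 (initial): 3 infected
Step 1: +7 new -> 10 infected
Step 2: +8 new -> 18 infected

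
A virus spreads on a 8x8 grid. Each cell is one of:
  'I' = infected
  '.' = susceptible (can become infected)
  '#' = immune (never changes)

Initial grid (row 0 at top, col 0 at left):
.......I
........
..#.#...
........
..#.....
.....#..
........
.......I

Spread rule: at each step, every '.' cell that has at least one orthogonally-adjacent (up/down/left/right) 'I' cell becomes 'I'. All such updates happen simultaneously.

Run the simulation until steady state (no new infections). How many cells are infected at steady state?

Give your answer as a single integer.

Answer: 60

Derivation:
Step 0 (initial): 2 infected
Step 1: +4 new -> 6 infected
Step 2: +6 new -> 12 infected
Step 3: +8 new -> 20 infected
Step 4: +7 new -> 27 infected
Step 5: +7 new -> 34 infected
Step 6: +8 new -> 42 infected
Step 7: +7 new -> 49 infected
Step 8: +5 new -> 54 infected
Step 9: +4 new -> 58 infected
Step 10: +2 new -> 60 infected
Step 11: +0 new -> 60 infected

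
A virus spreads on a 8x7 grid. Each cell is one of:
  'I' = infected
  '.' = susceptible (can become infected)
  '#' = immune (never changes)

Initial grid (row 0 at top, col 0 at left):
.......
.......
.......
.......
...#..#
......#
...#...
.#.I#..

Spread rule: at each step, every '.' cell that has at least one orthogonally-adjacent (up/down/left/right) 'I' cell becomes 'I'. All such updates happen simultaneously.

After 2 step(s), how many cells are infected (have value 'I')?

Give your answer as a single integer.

Answer: 3

Derivation:
Step 0 (initial): 1 infected
Step 1: +1 new -> 2 infected
Step 2: +1 new -> 3 infected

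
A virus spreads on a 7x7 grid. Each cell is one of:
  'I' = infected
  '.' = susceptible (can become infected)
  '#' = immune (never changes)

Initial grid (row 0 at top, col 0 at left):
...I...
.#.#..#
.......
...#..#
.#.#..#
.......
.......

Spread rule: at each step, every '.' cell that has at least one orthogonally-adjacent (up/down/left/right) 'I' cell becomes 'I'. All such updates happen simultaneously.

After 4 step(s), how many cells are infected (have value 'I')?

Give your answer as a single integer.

Step 0 (initial): 1 infected
Step 1: +2 new -> 3 infected
Step 2: +4 new -> 7 infected
Step 3: +5 new -> 12 infected
Step 4: +6 new -> 18 infected

Answer: 18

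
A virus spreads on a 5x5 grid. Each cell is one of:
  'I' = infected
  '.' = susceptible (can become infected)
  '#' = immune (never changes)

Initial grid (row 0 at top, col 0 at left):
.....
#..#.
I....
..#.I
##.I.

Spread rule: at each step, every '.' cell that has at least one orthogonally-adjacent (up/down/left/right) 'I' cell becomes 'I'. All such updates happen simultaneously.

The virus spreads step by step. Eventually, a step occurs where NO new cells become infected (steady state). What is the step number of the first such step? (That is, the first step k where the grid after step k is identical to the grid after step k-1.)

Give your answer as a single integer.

Step 0 (initial): 3 infected
Step 1: +6 new -> 9 infected
Step 2: +5 new -> 14 infected
Step 3: +3 new -> 17 infected
Step 4: +3 new -> 20 infected
Step 5: +0 new -> 20 infected

Answer: 5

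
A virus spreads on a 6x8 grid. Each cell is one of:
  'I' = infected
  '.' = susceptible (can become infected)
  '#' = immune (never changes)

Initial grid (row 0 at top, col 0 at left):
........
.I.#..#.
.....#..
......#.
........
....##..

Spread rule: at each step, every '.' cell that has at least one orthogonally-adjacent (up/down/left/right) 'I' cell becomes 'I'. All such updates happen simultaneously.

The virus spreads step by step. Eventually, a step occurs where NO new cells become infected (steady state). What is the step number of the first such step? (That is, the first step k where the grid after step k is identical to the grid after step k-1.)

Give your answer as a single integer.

Step 0 (initial): 1 infected
Step 1: +4 new -> 5 infected
Step 2: +5 new -> 10 infected
Step 3: +5 new -> 15 infected
Step 4: +6 new -> 21 infected
Step 5: +6 new -> 27 infected
Step 6: +5 new -> 32 infected
Step 7: +2 new -> 34 infected
Step 8: +2 new -> 36 infected
Step 9: +3 new -> 39 infected
Step 10: +3 new -> 42 infected
Step 11: +0 new -> 42 infected

Answer: 11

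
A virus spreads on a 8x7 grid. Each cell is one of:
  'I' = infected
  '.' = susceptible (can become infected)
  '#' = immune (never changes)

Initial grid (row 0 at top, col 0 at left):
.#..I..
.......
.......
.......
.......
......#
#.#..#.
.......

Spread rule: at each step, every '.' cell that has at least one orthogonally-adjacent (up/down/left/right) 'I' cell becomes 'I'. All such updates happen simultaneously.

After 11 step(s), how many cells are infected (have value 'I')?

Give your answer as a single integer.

Answer: 51

Derivation:
Step 0 (initial): 1 infected
Step 1: +3 new -> 4 infected
Step 2: +5 new -> 9 infected
Step 3: +5 new -> 14 infected
Step 4: +6 new -> 20 infected
Step 5: +7 new -> 27 infected
Step 6: +8 new -> 35 infected
Step 7: +5 new -> 40 infected
Step 8: +4 new -> 44 infected
Step 9: +4 new -> 48 infected
Step 10: +2 new -> 50 infected
Step 11: +1 new -> 51 infected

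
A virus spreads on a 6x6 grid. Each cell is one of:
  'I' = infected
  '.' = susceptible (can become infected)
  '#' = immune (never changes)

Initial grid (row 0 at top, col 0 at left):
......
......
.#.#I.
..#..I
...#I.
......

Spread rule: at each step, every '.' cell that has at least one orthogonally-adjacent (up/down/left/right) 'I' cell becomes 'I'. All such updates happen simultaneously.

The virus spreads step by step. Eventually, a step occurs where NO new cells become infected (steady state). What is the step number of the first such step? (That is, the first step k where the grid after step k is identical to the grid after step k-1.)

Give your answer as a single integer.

Step 0 (initial): 3 infected
Step 1: +5 new -> 8 infected
Step 2: +6 new -> 14 infected
Step 3: +4 new -> 18 infected
Step 4: +5 new -> 23 infected
Step 5: +4 new -> 27 infected
Step 6: +4 new -> 31 infected
Step 7: +1 new -> 32 infected
Step 8: +0 new -> 32 infected

Answer: 8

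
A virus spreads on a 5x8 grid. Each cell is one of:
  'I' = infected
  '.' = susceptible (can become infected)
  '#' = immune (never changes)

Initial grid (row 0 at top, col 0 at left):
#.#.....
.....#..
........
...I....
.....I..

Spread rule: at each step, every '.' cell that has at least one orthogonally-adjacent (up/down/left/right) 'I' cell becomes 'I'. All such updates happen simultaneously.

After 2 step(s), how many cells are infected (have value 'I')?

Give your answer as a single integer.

Answer: 17

Derivation:
Step 0 (initial): 2 infected
Step 1: +7 new -> 9 infected
Step 2: +8 new -> 17 infected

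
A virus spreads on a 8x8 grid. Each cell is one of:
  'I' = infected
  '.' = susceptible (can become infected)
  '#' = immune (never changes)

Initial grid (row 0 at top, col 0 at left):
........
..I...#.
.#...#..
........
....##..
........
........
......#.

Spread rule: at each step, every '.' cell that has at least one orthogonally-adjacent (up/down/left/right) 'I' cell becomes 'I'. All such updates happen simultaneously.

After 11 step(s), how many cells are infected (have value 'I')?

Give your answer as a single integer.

Step 0 (initial): 1 infected
Step 1: +4 new -> 5 infected
Step 2: +6 new -> 11 infected
Step 3: +8 new -> 19 infected
Step 4: +6 new -> 25 infected
Step 5: +6 new -> 31 infected
Step 6: +7 new -> 38 infected
Step 7: +9 new -> 47 infected
Step 8: +6 new -> 53 infected
Step 9: +3 new -> 56 infected
Step 10: +1 new -> 57 infected
Step 11: +1 new -> 58 infected

Answer: 58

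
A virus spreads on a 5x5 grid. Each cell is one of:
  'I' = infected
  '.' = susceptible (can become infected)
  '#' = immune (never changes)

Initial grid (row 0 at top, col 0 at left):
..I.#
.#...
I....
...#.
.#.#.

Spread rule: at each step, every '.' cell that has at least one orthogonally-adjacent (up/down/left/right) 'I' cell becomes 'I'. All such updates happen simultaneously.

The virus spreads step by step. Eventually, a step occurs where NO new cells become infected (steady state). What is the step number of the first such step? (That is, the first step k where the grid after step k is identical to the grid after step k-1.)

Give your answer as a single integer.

Step 0 (initial): 2 infected
Step 1: +6 new -> 8 infected
Step 2: +5 new -> 13 infected
Step 3: +3 new -> 16 infected
Step 4: +2 new -> 18 infected
Step 5: +1 new -> 19 infected
Step 6: +1 new -> 20 infected
Step 7: +0 new -> 20 infected

Answer: 7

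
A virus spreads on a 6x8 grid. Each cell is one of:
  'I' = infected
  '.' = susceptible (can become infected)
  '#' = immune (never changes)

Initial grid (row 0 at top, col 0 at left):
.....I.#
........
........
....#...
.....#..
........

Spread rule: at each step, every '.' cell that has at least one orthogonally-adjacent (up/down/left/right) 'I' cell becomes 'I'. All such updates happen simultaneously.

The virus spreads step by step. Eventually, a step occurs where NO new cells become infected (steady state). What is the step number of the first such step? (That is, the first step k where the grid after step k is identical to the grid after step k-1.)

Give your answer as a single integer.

Step 0 (initial): 1 infected
Step 1: +3 new -> 4 infected
Step 2: +4 new -> 8 infected
Step 3: +6 new -> 14 infected
Step 4: +5 new -> 19 infected
Step 5: +6 new -> 25 infected
Step 6: +6 new -> 31 infected
Step 7: +7 new -> 38 infected
Step 8: +4 new -> 42 infected
Step 9: +2 new -> 44 infected
Step 10: +1 new -> 45 infected
Step 11: +0 new -> 45 infected

Answer: 11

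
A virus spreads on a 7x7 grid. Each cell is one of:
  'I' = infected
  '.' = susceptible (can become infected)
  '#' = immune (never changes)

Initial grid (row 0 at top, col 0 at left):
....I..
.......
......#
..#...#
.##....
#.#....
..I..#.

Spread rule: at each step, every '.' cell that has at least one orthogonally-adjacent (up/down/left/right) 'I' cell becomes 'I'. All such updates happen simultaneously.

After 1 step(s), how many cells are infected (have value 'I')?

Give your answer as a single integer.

Step 0 (initial): 2 infected
Step 1: +5 new -> 7 infected

Answer: 7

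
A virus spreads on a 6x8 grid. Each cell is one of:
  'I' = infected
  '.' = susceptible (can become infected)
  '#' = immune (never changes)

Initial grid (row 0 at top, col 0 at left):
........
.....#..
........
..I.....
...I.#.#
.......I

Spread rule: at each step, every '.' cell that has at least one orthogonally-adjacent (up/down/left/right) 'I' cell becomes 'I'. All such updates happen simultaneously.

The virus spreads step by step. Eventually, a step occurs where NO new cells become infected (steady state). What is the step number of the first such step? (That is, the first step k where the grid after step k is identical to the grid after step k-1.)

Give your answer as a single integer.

Step 0 (initial): 3 infected
Step 1: +7 new -> 10 infected
Step 2: +10 new -> 20 infected
Step 3: +9 new -> 29 infected
Step 4: +8 new -> 37 infected
Step 5: +4 new -> 41 infected
Step 6: +3 new -> 44 infected
Step 7: +1 new -> 45 infected
Step 8: +0 new -> 45 infected

Answer: 8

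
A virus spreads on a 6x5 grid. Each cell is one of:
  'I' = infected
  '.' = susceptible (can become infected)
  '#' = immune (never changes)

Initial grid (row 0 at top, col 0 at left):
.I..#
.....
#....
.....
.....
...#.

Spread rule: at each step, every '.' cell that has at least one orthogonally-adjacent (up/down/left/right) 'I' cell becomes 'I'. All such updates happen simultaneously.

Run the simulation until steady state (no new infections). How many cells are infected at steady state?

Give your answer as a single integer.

Answer: 27

Derivation:
Step 0 (initial): 1 infected
Step 1: +3 new -> 4 infected
Step 2: +4 new -> 8 infected
Step 3: +3 new -> 11 infected
Step 4: +5 new -> 16 infected
Step 5: +5 new -> 21 infected
Step 6: +4 new -> 25 infected
Step 7: +1 new -> 26 infected
Step 8: +1 new -> 27 infected
Step 9: +0 new -> 27 infected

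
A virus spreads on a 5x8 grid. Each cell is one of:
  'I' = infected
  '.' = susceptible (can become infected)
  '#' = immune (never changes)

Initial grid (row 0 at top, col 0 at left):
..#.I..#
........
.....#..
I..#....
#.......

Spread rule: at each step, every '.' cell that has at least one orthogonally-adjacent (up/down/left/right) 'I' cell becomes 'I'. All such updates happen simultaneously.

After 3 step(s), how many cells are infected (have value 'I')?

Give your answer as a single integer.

Step 0 (initial): 2 infected
Step 1: +5 new -> 7 infected
Step 2: +8 new -> 15 infected
Step 3: +8 new -> 23 infected

Answer: 23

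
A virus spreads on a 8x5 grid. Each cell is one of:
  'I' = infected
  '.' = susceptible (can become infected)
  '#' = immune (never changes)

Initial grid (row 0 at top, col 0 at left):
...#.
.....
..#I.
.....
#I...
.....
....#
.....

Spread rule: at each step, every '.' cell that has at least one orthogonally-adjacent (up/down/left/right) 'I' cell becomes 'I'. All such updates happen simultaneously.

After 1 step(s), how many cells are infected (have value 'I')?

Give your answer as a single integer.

Answer: 8

Derivation:
Step 0 (initial): 2 infected
Step 1: +6 new -> 8 infected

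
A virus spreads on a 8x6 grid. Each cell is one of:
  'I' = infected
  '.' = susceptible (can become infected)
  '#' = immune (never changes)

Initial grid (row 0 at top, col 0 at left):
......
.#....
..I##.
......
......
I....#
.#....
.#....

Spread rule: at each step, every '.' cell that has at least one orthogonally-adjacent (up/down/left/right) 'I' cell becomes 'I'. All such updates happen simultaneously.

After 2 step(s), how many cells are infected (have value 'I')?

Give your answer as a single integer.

Step 0 (initial): 2 infected
Step 1: +6 new -> 8 infected
Step 2: +10 new -> 18 infected

Answer: 18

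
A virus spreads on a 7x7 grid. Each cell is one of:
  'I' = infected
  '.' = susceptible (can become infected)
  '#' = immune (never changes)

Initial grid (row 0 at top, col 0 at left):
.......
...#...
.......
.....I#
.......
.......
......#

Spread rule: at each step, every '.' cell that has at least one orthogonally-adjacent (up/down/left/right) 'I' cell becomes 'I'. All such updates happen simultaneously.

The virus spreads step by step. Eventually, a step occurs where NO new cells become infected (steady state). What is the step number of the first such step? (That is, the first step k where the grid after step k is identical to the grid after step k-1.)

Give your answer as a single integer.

Answer: 9

Derivation:
Step 0 (initial): 1 infected
Step 1: +3 new -> 4 infected
Step 2: +7 new -> 11 infected
Step 3: +9 new -> 20 infected
Step 4: +7 new -> 27 infected
Step 5: +7 new -> 34 infected
Step 6: +6 new -> 40 infected
Step 7: +4 new -> 44 infected
Step 8: +2 new -> 46 infected
Step 9: +0 new -> 46 infected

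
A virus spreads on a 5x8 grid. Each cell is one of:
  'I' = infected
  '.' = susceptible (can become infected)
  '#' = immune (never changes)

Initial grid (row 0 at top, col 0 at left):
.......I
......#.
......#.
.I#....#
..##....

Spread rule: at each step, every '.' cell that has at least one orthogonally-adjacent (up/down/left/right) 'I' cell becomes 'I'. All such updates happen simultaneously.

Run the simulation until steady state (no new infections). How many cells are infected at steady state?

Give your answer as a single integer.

Answer: 34

Derivation:
Step 0 (initial): 2 infected
Step 1: +5 new -> 7 infected
Step 2: +6 new -> 13 infected
Step 3: +6 new -> 19 infected
Step 4: +8 new -> 27 infected
Step 5: +2 new -> 29 infected
Step 6: +3 new -> 32 infected
Step 7: +1 new -> 33 infected
Step 8: +1 new -> 34 infected
Step 9: +0 new -> 34 infected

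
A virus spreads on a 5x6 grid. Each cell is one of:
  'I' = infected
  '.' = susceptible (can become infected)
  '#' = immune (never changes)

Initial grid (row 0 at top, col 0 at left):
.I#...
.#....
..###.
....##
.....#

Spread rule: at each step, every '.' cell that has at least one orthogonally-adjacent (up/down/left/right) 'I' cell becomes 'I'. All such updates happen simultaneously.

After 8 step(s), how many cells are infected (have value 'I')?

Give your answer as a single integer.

Step 0 (initial): 1 infected
Step 1: +1 new -> 2 infected
Step 2: +1 new -> 3 infected
Step 3: +1 new -> 4 infected
Step 4: +2 new -> 6 infected
Step 5: +2 new -> 8 infected
Step 6: +2 new -> 10 infected
Step 7: +2 new -> 12 infected
Step 8: +1 new -> 13 infected

Answer: 13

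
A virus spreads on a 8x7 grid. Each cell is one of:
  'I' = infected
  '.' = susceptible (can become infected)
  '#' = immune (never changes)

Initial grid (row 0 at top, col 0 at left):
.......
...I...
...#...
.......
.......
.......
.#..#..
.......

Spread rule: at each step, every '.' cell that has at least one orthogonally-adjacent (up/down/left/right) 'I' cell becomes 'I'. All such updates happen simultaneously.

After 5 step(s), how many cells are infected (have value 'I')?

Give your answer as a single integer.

Step 0 (initial): 1 infected
Step 1: +3 new -> 4 infected
Step 2: +6 new -> 10 infected
Step 3: +8 new -> 18 infected
Step 4: +9 new -> 27 infected
Step 5: +7 new -> 34 infected

Answer: 34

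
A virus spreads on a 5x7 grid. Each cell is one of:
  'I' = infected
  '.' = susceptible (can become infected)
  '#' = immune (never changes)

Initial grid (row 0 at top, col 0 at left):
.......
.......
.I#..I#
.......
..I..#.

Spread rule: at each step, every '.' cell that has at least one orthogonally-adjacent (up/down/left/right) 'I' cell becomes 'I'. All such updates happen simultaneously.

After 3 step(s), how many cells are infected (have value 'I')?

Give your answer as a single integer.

Step 0 (initial): 3 infected
Step 1: +9 new -> 12 infected
Step 2: +13 new -> 25 infected
Step 3: +6 new -> 31 infected

Answer: 31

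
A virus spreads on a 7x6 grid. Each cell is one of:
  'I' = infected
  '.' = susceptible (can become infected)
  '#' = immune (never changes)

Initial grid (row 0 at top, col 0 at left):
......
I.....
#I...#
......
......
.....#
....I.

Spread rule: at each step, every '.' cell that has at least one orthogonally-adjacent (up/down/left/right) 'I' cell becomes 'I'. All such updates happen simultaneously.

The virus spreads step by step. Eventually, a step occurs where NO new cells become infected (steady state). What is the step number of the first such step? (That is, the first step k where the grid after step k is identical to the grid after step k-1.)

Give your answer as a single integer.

Step 0 (initial): 3 infected
Step 1: +7 new -> 10 infected
Step 2: +9 new -> 19 infected
Step 3: +12 new -> 31 infected
Step 4: +5 new -> 36 infected
Step 5: +2 new -> 38 infected
Step 6: +1 new -> 39 infected
Step 7: +0 new -> 39 infected

Answer: 7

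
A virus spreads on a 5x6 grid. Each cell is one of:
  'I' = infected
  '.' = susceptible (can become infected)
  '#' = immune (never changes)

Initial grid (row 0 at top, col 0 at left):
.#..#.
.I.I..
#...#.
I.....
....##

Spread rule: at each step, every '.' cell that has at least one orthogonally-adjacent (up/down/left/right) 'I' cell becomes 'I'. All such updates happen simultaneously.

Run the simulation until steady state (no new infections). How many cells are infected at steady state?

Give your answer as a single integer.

Step 0 (initial): 3 infected
Step 1: +8 new -> 11 infected
Step 2: +7 new -> 18 infected
Step 3: +5 new -> 23 infected
Step 4: +1 new -> 24 infected
Step 5: +0 new -> 24 infected

Answer: 24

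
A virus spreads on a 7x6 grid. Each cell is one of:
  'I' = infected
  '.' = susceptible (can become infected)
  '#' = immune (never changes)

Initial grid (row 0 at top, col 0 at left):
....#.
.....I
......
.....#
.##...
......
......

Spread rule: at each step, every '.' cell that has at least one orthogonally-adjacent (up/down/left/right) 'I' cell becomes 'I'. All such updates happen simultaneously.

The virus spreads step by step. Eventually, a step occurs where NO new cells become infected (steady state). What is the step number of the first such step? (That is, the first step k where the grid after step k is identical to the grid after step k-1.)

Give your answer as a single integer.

Step 0 (initial): 1 infected
Step 1: +3 new -> 4 infected
Step 2: +2 new -> 6 infected
Step 3: +4 new -> 10 infected
Step 4: +5 new -> 15 infected
Step 5: +7 new -> 22 infected
Step 6: +6 new -> 28 infected
Step 7: +4 new -> 32 infected
Step 8: +3 new -> 35 infected
Step 9: +2 new -> 37 infected
Step 10: +1 new -> 38 infected
Step 11: +0 new -> 38 infected

Answer: 11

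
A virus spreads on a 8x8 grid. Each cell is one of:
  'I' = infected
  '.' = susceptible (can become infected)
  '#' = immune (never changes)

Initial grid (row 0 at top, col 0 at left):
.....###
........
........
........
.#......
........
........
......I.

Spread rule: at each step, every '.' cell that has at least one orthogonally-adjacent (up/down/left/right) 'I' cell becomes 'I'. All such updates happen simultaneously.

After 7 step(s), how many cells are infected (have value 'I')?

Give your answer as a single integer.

Step 0 (initial): 1 infected
Step 1: +3 new -> 4 infected
Step 2: +4 new -> 8 infected
Step 3: +5 new -> 13 infected
Step 4: +6 new -> 19 infected
Step 5: +7 new -> 26 infected
Step 6: +8 new -> 34 infected
Step 7: +7 new -> 41 infected

Answer: 41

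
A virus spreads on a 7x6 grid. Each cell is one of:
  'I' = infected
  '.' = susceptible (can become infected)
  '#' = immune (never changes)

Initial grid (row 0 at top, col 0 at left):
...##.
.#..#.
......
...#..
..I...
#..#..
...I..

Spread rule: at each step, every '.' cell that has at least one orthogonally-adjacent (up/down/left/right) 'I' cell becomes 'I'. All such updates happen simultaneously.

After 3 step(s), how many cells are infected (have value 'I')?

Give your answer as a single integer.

Step 0 (initial): 2 infected
Step 1: +6 new -> 8 infected
Step 2: +8 new -> 16 infected
Step 3: +8 new -> 24 infected

Answer: 24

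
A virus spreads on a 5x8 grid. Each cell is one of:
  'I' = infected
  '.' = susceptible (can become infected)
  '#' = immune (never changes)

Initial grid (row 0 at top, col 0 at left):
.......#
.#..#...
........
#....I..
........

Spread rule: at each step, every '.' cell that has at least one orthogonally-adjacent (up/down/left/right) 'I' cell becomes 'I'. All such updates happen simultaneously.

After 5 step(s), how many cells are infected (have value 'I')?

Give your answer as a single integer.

Answer: 30

Derivation:
Step 0 (initial): 1 infected
Step 1: +4 new -> 5 infected
Step 2: +7 new -> 12 infected
Step 3: +7 new -> 19 infected
Step 4: +7 new -> 26 infected
Step 5: +4 new -> 30 infected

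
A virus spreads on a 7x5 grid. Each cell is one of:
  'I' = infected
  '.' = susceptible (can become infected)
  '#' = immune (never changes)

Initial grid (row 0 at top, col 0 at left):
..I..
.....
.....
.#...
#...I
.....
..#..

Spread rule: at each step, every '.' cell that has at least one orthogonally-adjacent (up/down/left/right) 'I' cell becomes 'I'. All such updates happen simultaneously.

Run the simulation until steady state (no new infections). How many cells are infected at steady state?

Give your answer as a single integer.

Answer: 32

Derivation:
Step 0 (initial): 2 infected
Step 1: +6 new -> 8 infected
Step 2: +10 new -> 18 infected
Step 3: +8 new -> 26 infected
Step 4: +2 new -> 28 infected
Step 5: +3 new -> 31 infected
Step 6: +1 new -> 32 infected
Step 7: +0 new -> 32 infected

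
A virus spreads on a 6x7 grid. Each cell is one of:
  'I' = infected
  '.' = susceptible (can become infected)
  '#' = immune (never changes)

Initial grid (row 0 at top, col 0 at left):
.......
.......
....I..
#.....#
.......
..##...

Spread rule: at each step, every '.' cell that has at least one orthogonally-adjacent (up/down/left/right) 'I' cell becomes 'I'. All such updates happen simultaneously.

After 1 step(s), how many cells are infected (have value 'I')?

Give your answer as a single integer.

Step 0 (initial): 1 infected
Step 1: +4 new -> 5 infected

Answer: 5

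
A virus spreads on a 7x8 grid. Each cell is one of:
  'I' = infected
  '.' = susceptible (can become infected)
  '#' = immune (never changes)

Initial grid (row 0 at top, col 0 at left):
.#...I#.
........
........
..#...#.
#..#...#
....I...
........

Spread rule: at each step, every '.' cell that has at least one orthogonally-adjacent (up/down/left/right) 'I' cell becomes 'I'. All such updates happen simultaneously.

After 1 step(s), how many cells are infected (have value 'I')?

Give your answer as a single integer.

Step 0 (initial): 2 infected
Step 1: +6 new -> 8 infected

Answer: 8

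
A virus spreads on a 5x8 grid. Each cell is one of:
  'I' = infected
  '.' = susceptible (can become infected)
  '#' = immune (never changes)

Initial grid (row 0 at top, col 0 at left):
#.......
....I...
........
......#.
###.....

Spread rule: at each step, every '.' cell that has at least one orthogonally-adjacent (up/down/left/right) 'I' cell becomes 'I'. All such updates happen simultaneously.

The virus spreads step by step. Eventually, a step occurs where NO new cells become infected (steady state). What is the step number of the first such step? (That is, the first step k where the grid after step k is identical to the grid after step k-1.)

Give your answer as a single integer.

Step 0 (initial): 1 infected
Step 1: +4 new -> 5 infected
Step 2: +7 new -> 12 infected
Step 3: +9 new -> 21 infected
Step 4: +8 new -> 29 infected
Step 5: +4 new -> 33 infected
Step 6: +2 new -> 35 infected
Step 7: +0 new -> 35 infected

Answer: 7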